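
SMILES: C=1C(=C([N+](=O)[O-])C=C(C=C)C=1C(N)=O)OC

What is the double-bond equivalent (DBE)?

7

Molecular formula from the SMILES: C10H10N2O4.
DoU = (2C + 2 + N − H − X)/2 = (2·10 + 2 + 2 − 10 − 0)/2 = 14/2 = 7.
(Structurally: 1 ring(s) + 6 π bond(s) = 7.)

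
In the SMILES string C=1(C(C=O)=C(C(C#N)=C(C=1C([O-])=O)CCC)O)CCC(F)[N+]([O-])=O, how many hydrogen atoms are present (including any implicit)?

Hydrogens are implicit in SMILES; fill each atom to its normal valence:
  6 × C (aromatic): no H
  4 × C: 2 H each → 8
  3 × O: no H
  2 × C: 1 H each → 2
  2 × C: no H
  2 × O (charge -1): no H
  1 × C: 3 H
  1 × F: no H
  1 × N: no H
  1 × N (charge +1): no H
  1 × O: 1 H
  Total hydrogens = 14.

14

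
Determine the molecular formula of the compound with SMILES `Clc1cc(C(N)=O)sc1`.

Heavy atoms from the SMILES: 5 C, 1 Cl, 1 N, 1 O, 1 S.
Implicit hydrogens by atom environment:
  2 × C (aromatic): 1 H each → 2
  2 × C (aromatic): no H
  1 × C: no H
  1 × Cl: no H
  1 × N: 2 H
  1 × O: no H
  1 × S (aromatic): no H
  Total hydrogens = 4.
Molecular formula: C5H4ClNOS

C5H4ClNOS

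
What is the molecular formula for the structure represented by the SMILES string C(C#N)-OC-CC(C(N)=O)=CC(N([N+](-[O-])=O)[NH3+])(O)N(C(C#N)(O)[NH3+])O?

[C10H18N8O7]2+

Heavy atoms from the SMILES: 10 C, 8 N, 7 O.
Implicit hydrogens by atom environment:
  6 × C: no H
  4 × N: no H
  3 × C: 2 H each → 6
  3 × O: 1 H each → 3
  3 × O: no H
  2 × N (charge +1): 3 H each → 6
  1 × C: 1 H
  1 × N: 2 H
  1 × N (charge +1): no H
  1 × O (charge -1): no H
  Total hydrogens = 18.
Net charge +2.
Molecular formula: [C10H18N8O7]2+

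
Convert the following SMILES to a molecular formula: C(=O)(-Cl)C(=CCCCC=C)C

C9H13ClO

Heavy atoms from the SMILES: 9 C, 1 Cl, 1 O.
Implicit hydrogens by atom environment:
  4 × C: 2 H each → 8
  2 × C: 1 H each → 2
  2 × C: no H
  1 × C: 3 H
  1 × Cl: no H
  1 × O: no H
  Total hydrogens = 13.
Molecular formula: C9H13ClO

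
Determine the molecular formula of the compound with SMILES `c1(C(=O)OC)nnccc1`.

C6H6N2O2

Heavy atoms from the SMILES: 6 C, 2 N, 2 O.
Implicit hydrogens by atom environment:
  3 × C (aromatic): 1 H each → 3
  2 × N (aromatic): no H
  2 × O: no H
  1 × C: 3 H
  1 × C (aromatic): no H
  1 × C: no H
  Total hydrogens = 6.
Molecular formula: C6H6N2O2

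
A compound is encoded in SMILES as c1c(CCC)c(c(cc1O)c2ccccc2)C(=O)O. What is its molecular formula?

C16H16O3

Heavy atoms from the SMILES: 16 C, 3 O.
Implicit hydrogens by atom environment:
  7 × C (aromatic): 1 H each → 7
  5 × C (aromatic): no H
  2 × C: 2 H each → 4
  2 × O: 1 H each → 2
  1 × C: 3 H
  1 × C: no H
  1 × O: no H
  Total hydrogens = 16.
Molecular formula: C16H16O3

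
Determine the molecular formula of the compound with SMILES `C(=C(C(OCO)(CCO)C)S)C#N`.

C8H13NO3S

Heavy atoms from the SMILES: 8 C, 1 N, 3 O, 1 S.
Implicit hydrogens by atom environment:
  3 × C: 2 H each → 6
  3 × C: no H
  2 × O: 1 H each → 2
  1 × C: 3 H
  1 × C: 1 H
  1 × N: no H
  1 × O: no H
  1 × S: 1 H
  Total hydrogens = 13.
Molecular formula: C8H13NO3S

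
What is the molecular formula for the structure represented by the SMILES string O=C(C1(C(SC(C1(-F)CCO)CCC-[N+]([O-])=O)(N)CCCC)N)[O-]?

Heavy atoms from the SMILES: 14 C, 1 F, 3 N, 5 O, 1 S.
Implicit hydrogens by atom environment:
  8 × C: 2 H each → 16
  4 × C: no H
  2 × N: 2 H each → 4
  2 × O: no H
  2 × O (charge -1): no H
  1 × C: 3 H
  1 × C: 1 H
  1 × F: no H
  1 × N (charge +1): no H
  1 × O: 1 H
  1 × S: no H
  Total hydrogens = 25.
Net charge -1.
Molecular formula: C14H25FN3O5S-

C14H25FN3O5S-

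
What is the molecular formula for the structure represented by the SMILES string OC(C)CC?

Heavy atoms from the SMILES: 4 C, 1 O.
Implicit hydrogens by atom environment:
  2 × C: 3 H each → 6
  1 × C: 2 H
  1 × C: 1 H
  1 × O: 1 H
  Total hydrogens = 10.
Molecular formula: C4H10O

C4H10O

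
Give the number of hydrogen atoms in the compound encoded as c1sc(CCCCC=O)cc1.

Hydrogens are implicit in SMILES; fill each atom to its normal valence:
  4 × C: 2 H each → 8
  3 × C (aromatic): 1 H each → 3
  1 × C: 1 H
  1 × C (aromatic): no H
  1 × O: no H
  1 × S (aromatic): no H
  Total hydrogens = 12.

12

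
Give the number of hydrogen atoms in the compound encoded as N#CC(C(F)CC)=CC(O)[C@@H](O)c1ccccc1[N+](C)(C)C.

24

Hydrogens are implicit in SMILES; fill each atom to its normal valence:
  4 × C: 3 H each → 12
  4 × C: 1 H each → 4
  4 × C (aromatic): 1 H each → 4
  2 × C: no H
  2 × C (aromatic): no H
  2 × O: 1 H each → 2
  1 × C: 2 H
  1 × F: no H
  1 × N: no H
  1 × N (charge +1): no H
  Total hydrogens = 24.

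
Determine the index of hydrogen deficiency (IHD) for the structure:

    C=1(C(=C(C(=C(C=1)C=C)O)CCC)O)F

Molecular formula from the SMILES: C11H13FO2.
DoU = (2C + 2 + N − H − X)/2 = (2·11 + 2 + 0 − 13 − 1)/2 = 10/2 = 5.
(Structurally: 1 ring(s) + 4 π bond(s) = 5.)

5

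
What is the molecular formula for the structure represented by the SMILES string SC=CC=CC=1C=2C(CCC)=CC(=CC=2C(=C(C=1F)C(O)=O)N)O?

C18H18FNO3S

Heavy atoms from the SMILES: 18 C, 1 F, 1 N, 3 O, 1 S.
Implicit hydrogens by atom environment:
  8 × C (aromatic): no H
  4 × C: 1 H each → 4
  2 × C: 2 H each → 4
  2 × C (aromatic): 1 H each → 2
  2 × O: 1 H each → 2
  1 × C: 3 H
  1 × C: no H
  1 × F: no H
  1 × N: 2 H
  1 × O: no H
  1 × S: 1 H
  Total hydrogens = 18.
Molecular formula: C18H18FNO3S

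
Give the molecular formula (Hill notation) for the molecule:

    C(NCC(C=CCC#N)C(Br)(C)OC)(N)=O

Heavy atoms from the SMILES: 1 Br, 10 C, 3 N, 2 O.
Implicit hydrogens by atom environment:
  3 × C: 1 H each → 3
  3 × C: no H
  2 × C: 3 H each → 6
  2 × C: 2 H each → 4
  2 × O: no H
  1 × Br: no H
  1 × N: 2 H
  1 × N: 1 H
  1 × N: no H
  Total hydrogens = 16.
Molecular formula: C10H16BrN3O2

C10H16BrN3O2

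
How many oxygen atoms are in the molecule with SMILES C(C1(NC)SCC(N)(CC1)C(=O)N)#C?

1

The symbol for oxygen appears 1 time in the SMILES.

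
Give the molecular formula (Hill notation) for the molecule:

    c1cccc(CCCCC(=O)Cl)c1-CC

C13H17ClO

Heavy atoms from the SMILES: 13 C, 1 Cl, 1 O.
Implicit hydrogens by atom environment:
  5 × C: 2 H each → 10
  4 × C (aromatic): 1 H each → 4
  2 × C (aromatic): no H
  1 × C: 3 H
  1 × C: no H
  1 × Cl: no H
  1 × O: no H
  Total hydrogens = 17.
Molecular formula: C13H17ClO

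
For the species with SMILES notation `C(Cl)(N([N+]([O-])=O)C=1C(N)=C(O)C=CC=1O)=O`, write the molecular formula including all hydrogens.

C7H6ClN3O5

Heavy atoms from the SMILES: 7 C, 1 Cl, 3 N, 5 O.
Implicit hydrogens by atom environment:
  4 × C (aromatic): no H
  2 × C (aromatic): 1 H each → 2
  2 × O: 1 H each → 2
  2 × O: no H
  1 × C: no H
  1 × Cl: no H
  1 × N: 2 H
  1 × N: no H
  1 × N (charge +1): no H
  1 × O (charge -1): no H
  Total hydrogens = 6.
Molecular formula: C7H6ClN3O5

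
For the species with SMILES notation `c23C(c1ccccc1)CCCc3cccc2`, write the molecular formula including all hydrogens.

C16H16

Heavy atoms from the SMILES: 16 C.
Implicit hydrogens by atom environment:
  9 × C (aromatic): 1 H each → 9
  3 × C: 2 H each → 6
  3 × C (aromatic): no H
  1 × C: 1 H
  Total hydrogens = 16.
Molecular formula: C16H16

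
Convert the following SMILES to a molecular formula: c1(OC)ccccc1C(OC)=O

Heavy atoms from the SMILES: 9 C, 3 O.
Implicit hydrogens by atom environment:
  4 × C (aromatic): 1 H each → 4
  3 × O: no H
  2 × C: 3 H each → 6
  2 × C (aromatic): no H
  1 × C: no H
  Total hydrogens = 10.
Molecular formula: C9H10O3

C9H10O3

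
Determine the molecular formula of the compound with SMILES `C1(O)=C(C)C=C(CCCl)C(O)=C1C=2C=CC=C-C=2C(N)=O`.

Heavy atoms from the SMILES: 16 C, 1 Cl, 1 N, 3 O.
Implicit hydrogens by atom environment:
  7 × C (aromatic): no H
  5 × C (aromatic): 1 H each → 5
  2 × C: 2 H each → 4
  2 × O: 1 H each → 2
  1 × C: 3 H
  1 × C: no H
  1 × Cl: no H
  1 × N: 2 H
  1 × O: no H
  Total hydrogens = 16.
Molecular formula: C16H16ClNO3

C16H16ClNO3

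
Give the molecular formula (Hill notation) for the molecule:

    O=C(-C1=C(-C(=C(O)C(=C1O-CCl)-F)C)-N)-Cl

Heavy atoms from the SMILES: 9 C, 2 Cl, 1 F, 1 N, 3 O.
Implicit hydrogens by atom environment:
  6 × C (aromatic): no H
  2 × Cl: no H
  2 × O: no H
  1 × C: 3 H
  1 × C: 2 H
  1 × C: no H
  1 × F: no H
  1 × N: 2 H
  1 × O: 1 H
  Total hydrogens = 8.
Molecular formula: C9H8Cl2FNO3

C9H8Cl2FNO3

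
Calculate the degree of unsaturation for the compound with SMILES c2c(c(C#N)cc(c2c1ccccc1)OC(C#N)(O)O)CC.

12

Molecular formula from the SMILES: C17H14N2O3.
DoU = (2C + 2 + N − H − X)/2 = (2·17 + 2 + 2 − 14 − 0)/2 = 24/2 = 12.
(Structurally: 2 ring(s) + 10 π bond(s) = 12.)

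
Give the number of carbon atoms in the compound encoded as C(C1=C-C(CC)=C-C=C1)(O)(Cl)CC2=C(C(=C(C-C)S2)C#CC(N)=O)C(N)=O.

20

The symbol for carbon appears 20 times in the SMILES. (Cl is a single chlorine, not C + l.)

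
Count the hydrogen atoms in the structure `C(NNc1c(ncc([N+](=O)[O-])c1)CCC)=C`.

Hydrogens are implicit in SMILES; fill each atom to its normal valence:
  3 × C: 2 H each → 6
  3 × C (aromatic): no H
  2 × C (aromatic): 1 H each → 2
  2 × N: 1 H each → 2
  1 × C: 3 H
  1 × C: 1 H
  1 × N (aromatic): no H
  1 × N (charge +1): no H
  1 × O: no H
  1 × O (charge -1): no H
  Total hydrogens = 14.

14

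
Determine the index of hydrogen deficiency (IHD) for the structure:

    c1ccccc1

4

Molecular formula from the SMILES: C6H6.
DoU = (2C + 2 + N − H − X)/2 = (2·6 + 2 + 0 − 6 − 0)/2 = 8/2 = 4.
(Structurally: 1 ring(s) + 3 π bond(s) = 4.)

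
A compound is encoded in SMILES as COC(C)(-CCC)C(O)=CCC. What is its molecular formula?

Heavy atoms from the SMILES: 10 C, 2 O.
Implicit hydrogens by atom environment:
  4 × C: 3 H each → 12
  3 × C: 2 H each → 6
  2 × C: no H
  1 × C: 1 H
  1 × O: 1 H
  1 × O: no H
  Total hydrogens = 20.
Molecular formula: C10H20O2

C10H20O2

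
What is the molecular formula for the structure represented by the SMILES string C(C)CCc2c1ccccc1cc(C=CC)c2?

C17H20

Heavy atoms from the SMILES: 17 C.
Implicit hydrogens by atom environment:
  6 × C (aromatic): 1 H each → 6
  4 × C (aromatic): no H
  3 × C: 2 H each → 6
  2 × C: 3 H each → 6
  2 × C: 1 H each → 2
  Total hydrogens = 20.
Molecular formula: C17H20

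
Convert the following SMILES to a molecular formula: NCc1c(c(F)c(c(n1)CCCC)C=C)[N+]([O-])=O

C12H16FN3O2

Heavy atoms from the SMILES: 12 C, 1 F, 3 N, 2 O.
Implicit hydrogens by atom environment:
  5 × C: 2 H each → 10
  5 × C (aromatic): no H
  1 × C: 3 H
  1 × C: 1 H
  1 × F: no H
  1 × N: 2 H
  1 × N (aromatic): no H
  1 × N (charge +1): no H
  1 × O: no H
  1 × O (charge -1): no H
  Total hydrogens = 16.
Molecular formula: C12H16FN3O2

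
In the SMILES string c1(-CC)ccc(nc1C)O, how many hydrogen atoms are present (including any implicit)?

Hydrogens are implicit in SMILES; fill each atom to its normal valence:
  3 × C (aromatic): no H
  2 × C: 3 H each → 6
  2 × C (aromatic): 1 H each → 2
  1 × C: 2 H
  1 × N (aromatic): no H
  1 × O: 1 H
  Total hydrogens = 11.

11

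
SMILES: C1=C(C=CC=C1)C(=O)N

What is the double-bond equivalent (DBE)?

Molecular formula from the SMILES: C7H7NO.
DoU = (2C + 2 + N − H − X)/2 = (2·7 + 2 + 1 − 7 − 0)/2 = 10/2 = 5.
(Structurally: 1 ring(s) + 4 π bond(s) = 5.)

5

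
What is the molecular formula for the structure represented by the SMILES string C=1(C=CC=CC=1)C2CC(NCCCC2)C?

C14H21N

Heavy atoms from the SMILES: 14 C, 1 N.
Implicit hydrogens by atom environment:
  5 × C: 2 H each → 10
  5 × C (aromatic): 1 H each → 5
  2 × C: 1 H each → 2
  1 × C: 3 H
  1 × C (aromatic): no H
  1 × N: 1 H
  Total hydrogens = 21.
Molecular formula: C14H21N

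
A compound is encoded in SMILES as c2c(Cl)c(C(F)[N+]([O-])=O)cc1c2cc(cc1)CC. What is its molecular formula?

Heavy atoms from the SMILES: 13 C, 1 Cl, 1 F, 1 N, 2 O.
Implicit hydrogens by atom environment:
  5 × C (aromatic): 1 H each → 5
  5 × C (aromatic): no H
  1 × C: 3 H
  1 × C: 2 H
  1 × C: 1 H
  1 × Cl: no H
  1 × F: no H
  1 × N (charge +1): no H
  1 × O: no H
  1 × O (charge -1): no H
  Total hydrogens = 11.
Molecular formula: C13H11ClFNO2

C13H11ClFNO2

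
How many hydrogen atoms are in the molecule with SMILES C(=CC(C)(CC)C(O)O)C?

16

Hydrogens are implicit in SMILES; fill each atom to its normal valence:
  3 × C: 3 H each → 9
  3 × C: 1 H each → 3
  2 × O: 1 H each → 2
  1 × C: 2 H
  1 × C: no H
  Total hydrogens = 16.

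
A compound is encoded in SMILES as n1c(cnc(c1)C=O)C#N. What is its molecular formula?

C6H3N3O

Heavy atoms from the SMILES: 6 C, 3 N, 1 O.
Implicit hydrogens by atom environment:
  2 × C (aromatic): 1 H each → 2
  2 × C (aromatic): no H
  2 × N (aromatic): no H
  1 × C: 1 H
  1 × C: no H
  1 × N: no H
  1 × O: no H
  Total hydrogens = 3.
Molecular formula: C6H3N3O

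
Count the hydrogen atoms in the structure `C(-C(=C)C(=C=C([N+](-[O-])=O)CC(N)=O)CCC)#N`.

13

Hydrogens are implicit in SMILES; fill each atom to its normal valence:
  6 × C: no H
  4 × C: 2 H each → 8
  2 × O: no H
  1 × C: 3 H
  1 × N: 2 H
  1 × N: no H
  1 × N (charge +1): no H
  1 × O (charge -1): no H
  Total hydrogens = 13.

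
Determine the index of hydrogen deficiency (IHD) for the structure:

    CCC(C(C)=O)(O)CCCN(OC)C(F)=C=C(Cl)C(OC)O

3

Molecular formula from the SMILES: C14H23ClFNO5.
DoU = (2C + 2 + N − H − X)/2 = (2·14 + 2 + 1 − 23 − 2)/2 = 6/2 = 3.
(Structurally: 0 ring(s) + 3 π bond(s) = 3.)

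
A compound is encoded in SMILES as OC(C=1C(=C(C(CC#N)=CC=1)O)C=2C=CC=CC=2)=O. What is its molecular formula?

Heavy atoms from the SMILES: 15 C, 1 N, 3 O.
Implicit hydrogens by atom environment:
  7 × C (aromatic): 1 H each → 7
  5 × C (aromatic): no H
  2 × C: no H
  2 × O: 1 H each → 2
  1 × C: 2 H
  1 × N: no H
  1 × O: no H
  Total hydrogens = 11.
Molecular formula: C15H11NO3

C15H11NO3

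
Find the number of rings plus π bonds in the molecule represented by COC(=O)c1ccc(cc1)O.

5

Molecular formula from the SMILES: C8H8O3.
DoU = (2C + 2 + N − H − X)/2 = (2·8 + 2 + 0 − 8 − 0)/2 = 10/2 = 5.
(Structurally: 1 ring(s) + 4 π bond(s) = 5.)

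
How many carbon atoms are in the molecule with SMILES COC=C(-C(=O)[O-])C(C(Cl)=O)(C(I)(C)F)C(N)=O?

The symbol for carbon appears 9 times in the SMILES. (Cl is a single chlorine, not C + l.)

9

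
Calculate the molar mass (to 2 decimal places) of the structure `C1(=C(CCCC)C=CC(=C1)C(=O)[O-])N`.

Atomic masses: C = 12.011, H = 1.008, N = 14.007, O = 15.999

Molecular formula: C11H14NO2-.
M = 11×12.011 + 14×1.008 + 1×14.007 + 2×15.999 = 192.24 g/mol.

192.24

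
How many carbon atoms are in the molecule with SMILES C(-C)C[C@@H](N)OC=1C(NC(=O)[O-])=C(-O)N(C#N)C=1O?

10

The symbol for carbon appears 10 times in the SMILES.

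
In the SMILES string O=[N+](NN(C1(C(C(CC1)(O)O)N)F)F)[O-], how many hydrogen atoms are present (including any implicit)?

Hydrogens are implicit in SMILES; fill each atom to its normal valence:
  2 × C: 2 H each → 4
  2 × C: no H
  2 × F: no H
  2 × O: 1 H each → 2
  1 × C: 1 H
  1 × N: 2 H
  1 × N: 1 H
  1 × N: no H
  1 × N (charge +1): no H
  1 × O: no H
  1 × O (charge -1): no H
  Total hydrogens = 10.

10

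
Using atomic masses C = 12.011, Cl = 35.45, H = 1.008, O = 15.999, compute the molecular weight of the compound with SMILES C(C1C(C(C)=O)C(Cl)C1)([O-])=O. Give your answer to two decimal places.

175.59

Molecular formula: C7H8ClO3-.
M = 7×12.011 + 1×35.45 + 8×1.008 + 3×15.999 = 175.59 g/mol.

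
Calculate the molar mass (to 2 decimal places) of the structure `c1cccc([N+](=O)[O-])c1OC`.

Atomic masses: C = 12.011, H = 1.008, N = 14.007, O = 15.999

Molecular formula: C7H7NO3.
M = 7×12.011 + 7×1.008 + 1×14.007 + 3×15.999 = 153.14 g/mol.

153.14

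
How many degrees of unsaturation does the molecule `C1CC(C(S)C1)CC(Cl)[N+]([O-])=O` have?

Molecular formula from the SMILES: C7H12ClNO2S.
DoU = (2C + 2 + N − H − X)/2 = (2·7 + 2 + 1 − 12 − 1)/2 = 4/2 = 2.
(Structurally: 1 ring(s) + 1 π bond(s) = 2.)

2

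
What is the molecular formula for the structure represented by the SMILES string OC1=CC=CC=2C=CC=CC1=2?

Heavy atoms from the SMILES: 10 C, 1 O.
Implicit hydrogens by atom environment:
  7 × C (aromatic): 1 H each → 7
  3 × C (aromatic): no H
  1 × O: 1 H
  Total hydrogens = 8.
Molecular formula: C10H8O

C10H8O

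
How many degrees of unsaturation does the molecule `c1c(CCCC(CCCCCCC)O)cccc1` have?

4

Molecular formula from the SMILES: C17H28O.
DoU = (2C + 2 + N − H − X)/2 = (2·17 + 2 + 0 − 28 − 0)/2 = 8/2 = 4.
(Structurally: 1 ring(s) + 3 π bond(s) = 4.)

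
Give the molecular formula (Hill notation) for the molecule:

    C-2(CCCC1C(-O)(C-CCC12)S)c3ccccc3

C16H22OS

Heavy atoms from the SMILES: 16 C, 1 O, 1 S.
Implicit hydrogens by atom environment:
  6 × C: 2 H each → 12
  5 × C (aromatic): 1 H each → 5
  3 × C: 1 H each → 3
  1 × C: no H
  1 × C (aromatic): no H
  1 × O: 1 H
  1 × S: 1 H
  Total hydrogens = 22.
Molecular formula: C16H22OS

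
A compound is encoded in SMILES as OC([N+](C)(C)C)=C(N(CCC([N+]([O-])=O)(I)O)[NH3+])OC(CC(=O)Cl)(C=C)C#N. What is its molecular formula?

[C14H23ClIN5O6]2+

Heavy atoms from the SMILES: 14 C, 1 Cl, 1 I, 5 N, 6 O.
Implicit hydrogens by atom environment:
  6 × C: no H
  4 × C: 2 H each → 8
  3 × C: 3 H each → 9
  3 × O: no H
  2 × N (charge +1): no H
  2 × N: no H
  2 × O: 1 H each → 2
  1 × C: 1 H
  1 × Cl: no H
  1 × I: no H
  1 × N (charge +1): 3 H
  1 × O (charge -1): no H
  Total hydrogens = 23.
Net charge +2.
Molecular formula: [C14H23ClIN5O6]2+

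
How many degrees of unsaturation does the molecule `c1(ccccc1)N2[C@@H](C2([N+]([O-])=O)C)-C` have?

Molecular formula from the SMILES: C10H12N2O2.
DoU = (2C + 2 + N − H − X)/2 = (2·10 + 2 + 2 − 12 − 0)/2 = 12/2 = 6.
(Structurally: 2 ring(s) + 4 π bond(s) = 6.)

6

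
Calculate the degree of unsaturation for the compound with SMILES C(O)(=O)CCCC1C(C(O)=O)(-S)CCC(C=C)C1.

Molecular formula from the SMILES: C13H20O4S.
DoU = (2C + 2 + N − H − X)/2 = (2·13 + 2 + 0 − 20 − 0)/2 = 8/2 = 4.
(Structurally: 1 ring(s) + 3 π bond(s) = 4.)

4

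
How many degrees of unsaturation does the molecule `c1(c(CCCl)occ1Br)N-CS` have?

Molecular formula from the SMILES: C7H9BrClNOS.
DoU = (2C + 2 + N − H − X)/2 = (2·7 + 2 + 1 − 9 − 2)/2 = 6/2 = 3.
(Structurally: 1 ring(s) + 2 π bond(s) = 3.)

3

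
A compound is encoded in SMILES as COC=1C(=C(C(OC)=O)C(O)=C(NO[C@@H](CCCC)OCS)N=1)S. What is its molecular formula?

C14H22N2O6S2

Heavy atoms from the SMILES: 14 C, 2 N, 6 O, 2 S.
Implicit hydrogens by atom environment:
  5 × C (aromatic): no H
  5 × O: no H
  4 × C: 2 H each → 8
  3 × C: 3 H each → 9
  2 × S: 1 H each → 2
  1 × C: 1 H
  1 × C: no H
  1 × N: 1 H
  1 × N (aromatic): no H
  1 × O: 1 H
  Total hydrogens = 22.
Molecular formula: C14H22N2O6S2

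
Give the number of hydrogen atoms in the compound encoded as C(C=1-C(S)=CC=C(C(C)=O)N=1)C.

Hydrogens are implicit in SMILES; fill each atom to its normal valence:
  3 × C (aromatic): no H
  2 × C: 3 H each → 6
  2 × C (aromatic): 1 H each → 2
  1 × C: 2 H
  1 × C: no H
  1 × N (aromatic): no H
  1 × O: no H
  1 × S: 1 H
  Total hydrogens = 11.

11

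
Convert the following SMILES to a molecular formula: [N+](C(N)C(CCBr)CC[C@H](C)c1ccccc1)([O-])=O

C14H21BrN2O2

Heavy atoms from the SMILES: 1 Br, 14 C, 2 N, 2 O.
Implicit hydrogens by atom environment:
  5 × C (aromatic): 1 H each → 5
  4 × C: 2 H each → 8
  3 × C: 1 H each → 3
  1 × Br: no H
  1 × C: 3 H
  1 × C (aromatic): no H
  1 × N: 2 H
  1 × N (charge +1): no H
  1 × O: no H
  1 × O (charge -1): no H
  Total hydrogens = 21.
Molecular formula: C14H21BrN2O2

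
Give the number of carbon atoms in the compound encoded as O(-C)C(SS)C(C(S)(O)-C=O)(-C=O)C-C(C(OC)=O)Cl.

The symbol for carbon appears 10 times in the SMILES. (Cl is a single chlorine, not C + l.)

10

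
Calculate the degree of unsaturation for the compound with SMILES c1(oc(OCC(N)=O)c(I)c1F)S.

Molecular formula from the SMILES: C6H5FINO3S.
DoU = (2C + 2 + N − H − X)/2 = (2·6 + 2 + 1 − 5 − 2)/2 = 8/2 = 4.
(Structurally: 1 ring(s) + 3 π bond(s) = 4.)

4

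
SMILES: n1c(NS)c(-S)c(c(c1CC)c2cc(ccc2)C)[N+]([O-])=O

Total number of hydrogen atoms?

15

Hydrogens are implicit in SMILES; fill each atom to its normal valence:
  7 × C (aromatic): no H
  4 × C (aromatic): 1 H each → 4
  2 × C: 3 H each → 6
  2 × S: 1 H each → 2
  1 × C: 2 H
  1 × N: 1 H
  1 × N (aromatic): no H
  1 × N (charge +1): no H
  1 × O: no H
  1 × O (charge -1): no H
  Total hydrogens = 15.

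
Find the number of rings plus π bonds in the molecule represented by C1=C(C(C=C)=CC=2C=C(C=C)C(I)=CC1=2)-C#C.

Molecular formula from the SMILES: C16H11I.
DoU = (2C + 2 + N − H − X)/2 = (2·16 + 2 + 0 − 11 − 1)/2 = 22/2 = 11.
(Structurally: 2 ring(s) + 9 π bond(s) = 11.)

11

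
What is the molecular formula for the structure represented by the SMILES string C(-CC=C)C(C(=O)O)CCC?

C9H16O2

Heavy atoms from the SMILES: 9 C, 2 O.
Implicit hydrogens by atom environment:
  5 × C: 2 H each → 10
  2 × C: 1 H each → 2
  1 × C: 3 H
  1 × C: no H
  1 × O: 1 H
  1 × O: no H
  Total hydrogens = 16.
Molecular formula: C9H16O2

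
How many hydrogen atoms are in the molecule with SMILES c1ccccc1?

6

Hydrogens are implicit in SMILES; fill each atom to its normal valence:
  6 × C (aromatic): 1 H each → 6
  Total hydrogens = 6.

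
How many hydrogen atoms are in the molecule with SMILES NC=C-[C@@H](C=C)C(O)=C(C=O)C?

Hydrogens are implicit in SMILES; fill each atom to its normal valence:
  5 × C: 1 H each → 5
  2 × C: no H
  1 × C: 3 H
  1 × C: 2 H
  1 × N: 2 H
  1 × O: 1 H
  1 × O: no H
  Total hydrogens = 13.

13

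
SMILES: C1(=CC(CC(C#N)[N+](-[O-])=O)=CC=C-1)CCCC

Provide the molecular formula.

C13H16N2O2

Heavy atoms from the SMILES: 13 C, 2 N, 2 O.
Implicit hydrogens by atom environment:
  4 × C: 2 H each → 8
  4 × C (aromatic): 1 H each → 4
  2 × C (aromatic): no H
  1 × C: 3 H
  1 × C: 1 H
  1 × C: no H
  1 × N (charge +1): no H
  1 × N: no H
  1 × O: no H
  1 × O (charge -1): no H
  Total hydrogens = 16.
Molecular formula: C13H16N2O2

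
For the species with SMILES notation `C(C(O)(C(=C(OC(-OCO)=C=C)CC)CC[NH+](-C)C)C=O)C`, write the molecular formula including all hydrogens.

Heavy atoms from the SMILES: 16 C, 1 N, 5 O.
Implicit hydrogens by atom environment:
  6 × C: 2 H each → 12
  5 × C: no H
  4 × C: 3 H each → 12
  3 × O: no H
  2 × O: 1 H each → 2
  1 × C: 1 H
  1 × N (charge +1): 1 H
  Total hydrogens = 28.
Net charge +1.
Molecular formula: C16H28NO5+

C16H28NO5+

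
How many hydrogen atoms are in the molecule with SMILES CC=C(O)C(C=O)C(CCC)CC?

Hydrogens are implicit in SMILES; fill each atom to its normal valence:
  4 × C: 1 H each → 4
  3 × C: 3 H each → 9
  3 × C: 2 H each → 6
  1 × C: no H
  1 × O: 1 H
  1 × O: no H
  Total hydrogens = 20.

20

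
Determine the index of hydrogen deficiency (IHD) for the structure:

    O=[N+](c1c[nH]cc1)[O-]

Molecular formula from the SMILES: C4H4N2O2.
DoU = (2C + 2 + N − H − X)/2 = (2·4 + 2 + 2 − 4 − 0)/2 = 8/2 = 4.
(Structurally: 1 ring(s) + 3 π bond(s) = 4.)

4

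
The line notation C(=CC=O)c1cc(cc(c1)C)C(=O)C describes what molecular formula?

C12H12O2

Heavy atoms from the SMILES: 12 C, 2 O.
Implicit hydrogens by atom environment:
  3 × C (aromatic): 1 H each → 3
  3 × C: 1 H each → 3
  3 × C (aromatic): no H
  2 × C: 3 H each → 6
  2 × O: no H
  1 × C: no H
  Total hydrogens = 12.
Molecular formula: C12H12O2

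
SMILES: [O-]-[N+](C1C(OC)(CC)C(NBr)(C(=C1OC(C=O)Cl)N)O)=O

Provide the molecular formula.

Heavy atoms from the SMILES: 1 Br, 10 C, 1 Cl, 3 N, 6 O.
Implicit hydrogens by atom environment:
  4 × C: no H
  4 × O: no H
  3 × C: 1 H each → 3
  2 × C: 3 H each → 6
  1 × Br: no H
  1 × C: 2 H
  1 × Cl: no H
  1 × N: 2 H
  1 × N: 1 H
  1 × N (charge +1): no H
  1 × O: 1 H
  1 × O (charge -1): no H
  Total hydrogens = 15.
Molecular formula: C10H15BrClN3O6

C10H15BrClN3O6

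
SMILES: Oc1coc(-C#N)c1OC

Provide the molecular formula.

Heavy atoms from the SMILES: 6 C, 1 N, 3 O.
Implicit hydrogens by atom environment:
  3 × C (aromatic): no H
  1 × C: 3 H
  1 × C (aromatic): 1 H
  1 × C: no H
  1 × N: no H
  1 × O: 1 H
  1 × O (aromatic): no H
  1 × O: no H
  Total hydrogens = 5.
Molecular formula: C6H5NO3

C6H5NO3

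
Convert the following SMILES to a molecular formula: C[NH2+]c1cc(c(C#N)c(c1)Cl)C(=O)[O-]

Heavy atoms from the SMILES: 9 C, 1 Cl, 2 N, 2 O.
Implicit hydrogens by atom environment:
  4 × C (aromatic): no H
  2 × C (aromatic): 1 H each → 2
  2 × C: no H
  1 × C: 3 H
  1 × Cl: no H
  1 × N (charge +1): 2 H
  1 × N: no H
  1 × O: no H
  1 × O (charge -1): no H
  Total hydrogens = 7.
Molecular formula: C9H7ClN2O2

C9H7ClN2O2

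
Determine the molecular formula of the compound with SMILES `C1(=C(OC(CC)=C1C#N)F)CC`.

C9H10FNO

Heavy atoms from the SMILES: 9 C, 1 F, 1 N, 1 O.
Implicit hydrogens by atom environment:
  4 × C (aromatic): no H
  2 × C: 3 H each → 6
  2 × C: 2 H each → 4
  1 × C: no H
  1 × F: no H
  1 × N: no H
  1 × O (aromatic): no H
  Total hydrogens = 10.
Molecular formula: C9H10FNO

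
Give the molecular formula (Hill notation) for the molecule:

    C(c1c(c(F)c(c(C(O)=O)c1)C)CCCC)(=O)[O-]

Heavy atoms from the SMILES: 13 C, 1 F, 4 O.
Implicit hydrogens by atom environment:
  5 × C (aromatic): no H
  3 × C: 2 H each → 6
  2 × C: 3 H each → 6
  2 × C: no H
  2 × O: no H
  1 × C (aromatic): 1 H
  1 × F: no H
  1 × O: 1 H
  1 × O (charge -1): no H
  Total hydrogens = 14.
Net charge -1.
Molecular formula: C13H14FO4-

C13H14FO4-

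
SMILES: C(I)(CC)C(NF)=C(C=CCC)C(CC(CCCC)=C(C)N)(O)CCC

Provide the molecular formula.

C21H38FIN2O

Heavy atoms from the SMILES: 21 C, 1 F, 1 I, 2 N, 1 O.
Implicit hydrogens by atom environment:
  8 × C: 2 H each → 16
  5 × C: 3 H each → 15
  5 × C: no H
  3 × C: 1 H each → 3
  1 × F: no H
  1 × I: no H
  1 × N: 2 H
  1 × N: 1 H
  1 × O: 1 H
  Total hydrogens = 38.
Molecular formula: C21H38FIN2O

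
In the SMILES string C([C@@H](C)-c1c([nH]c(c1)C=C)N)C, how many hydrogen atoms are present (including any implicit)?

Hydrogens are implicit in SMILES; fill each atom to its normal valence:
  3 × C (aromatic): no H
  2 × C: 3 H each → 6
  2 × C: 2 H each → 4
  2 × C: 1 H each → 2
  1 × C (aromatic): 1 H
  1 × N: 2 H
  1 × N (aromatic): 1 H
  Total hydrogens = 16.

16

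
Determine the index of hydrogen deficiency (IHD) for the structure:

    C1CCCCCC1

Molecular formula from the SMILES: C7H14.
DoU = (2C + 2 + N − H − X)/2 = (2·7 + 2 + 0 − 14 − 0)/2 = 2/2 = 1.
(Structurally: 1 ring(s) + 0 π bond(s) = 1.)

1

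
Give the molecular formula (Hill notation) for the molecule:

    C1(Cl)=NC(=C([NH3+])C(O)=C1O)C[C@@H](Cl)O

C7H9Cl2N2O3+

Heavy atoms from the SMILES: 7 C, 2 Cl, 2 N, 3 O.
Implicit hydrogens by atom environment:
  5 × C (aromatic): no H
  3 × O: 1 H each → 3
  2 × Cl: no H
  1 × C: 2 H
  1 × C: 1 H
  1 × N (charge +1): 3 H
  1 × N (aromatic): no H
  Total hydrogens = 9.
Net charge +1.
Molecular formula: C7H9Cl2N2O3+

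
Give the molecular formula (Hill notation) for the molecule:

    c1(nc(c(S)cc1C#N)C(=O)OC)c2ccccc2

Heavy atoms from the SMILES: 14 C, 2 N, 2 O, 1 S.
Implicit hydrogens by atom environment:
  6 × C (aromatic): 1 H each → 6
  5 × C (aromatic): no H
  2 × C: no H
  2 × O: no H
  1 × C: 3 H
  1 × N (aromatic): no H
  1 × N: no H
  1 × S: 1 H
  Total hydrogens = 10.
Molecular formula: C14H10N2O2S

C14H10N2O2S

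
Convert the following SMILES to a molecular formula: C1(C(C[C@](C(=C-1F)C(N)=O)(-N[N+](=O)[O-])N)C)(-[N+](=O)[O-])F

C8H11F2N5O5

Heavy atoms from the SMILES: 8 C, 2 F, 5 N, 5 O.
Implicit hydrogens by atom environment:
  5 × C: no H
  3 × O: no H
  2 × F: no H
  2 × N: 2 H each → 4
  2 × N (charge +1): no H
  2 × O (charge -1): no H
  1 × C: 3 H
  1 × C: 2 H
  1 × C: 1 H
  1 × N: 1 H
  Total hydrogens = 11.
Molecular formula: C8H11F2N5O5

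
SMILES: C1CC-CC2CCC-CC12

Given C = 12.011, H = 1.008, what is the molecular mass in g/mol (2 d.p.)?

138.25

Molecular formula: C10H18.
M = 10×12.011 + 18×1.008 = 138.25 g/mol.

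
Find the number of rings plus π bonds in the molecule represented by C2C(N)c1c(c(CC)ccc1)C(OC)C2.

5

Molecular formula from the SMILES: C13H19NO.
DoU = (2C + 2 + N − H − X)/2 = (2·13 + 2 + 1 − 19 − 0)/2 = 10/2 = 5.
(Structurally: 2 ring(s) + 3 π bond(s) = 5.)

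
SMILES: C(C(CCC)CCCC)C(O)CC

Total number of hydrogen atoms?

Hydrogens are implicit in SMILES; fill each atom to its normal valence:
  7 × C: 2 H each → 14
  3 × C: 3 H each → 9
  2 × C: 1 H each → 2
  1 × O: 1 H
  Total hydrogens = 26.

26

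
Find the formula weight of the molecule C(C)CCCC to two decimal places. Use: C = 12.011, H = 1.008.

86.18

Molecular formula: C6H14.
M = 6×12.011 + 14×1.008 = 86.18 g/mol.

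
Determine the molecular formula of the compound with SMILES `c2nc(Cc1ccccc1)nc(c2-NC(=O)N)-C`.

Heavy atoms from the SMILES: 13 C, 4 N, 1 O.
Implicit hydrogens by atom environment:
  6 × C (aromatic): 1 H each → 6
  4 × C (aromatic): no H
  2 × N (aromatic): no H
  1 × C: 3 H
  1 × C: 2 H
  1 × C: no H
  1 × N: 2 H
  1 × N: 1 H
  1 × O: no H
  Total hydrogens = 14.
Molecular formula: C13H14N4O

C13H14N4O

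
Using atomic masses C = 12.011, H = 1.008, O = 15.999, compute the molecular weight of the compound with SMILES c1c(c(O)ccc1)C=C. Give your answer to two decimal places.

120.15

Molecular formula: C8H8O.
M = 8×12.011 + 8×1.008 + 1×15.999 = 120.15 g/mol.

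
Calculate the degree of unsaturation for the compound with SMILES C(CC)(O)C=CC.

Molecular formula from the SMILES: C6H12O.
DoU = (2C + 2 + N − H − X)/2 = (2·6 + 2 + 0 − 12 − 0)/2 = 2/2 = 1.
(Structurally: 0 ring(s) + 1 π bond(s) = 1.)

1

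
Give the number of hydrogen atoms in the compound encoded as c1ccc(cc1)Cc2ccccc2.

Hydrogens are implicit in SMILES; fill each atom to its normal valence:
  10 × C (aromatic): 1 H each → 10
  2 × C (aromatic): no H
  1 × C: 2 H
  Total hydrogens = 12.

12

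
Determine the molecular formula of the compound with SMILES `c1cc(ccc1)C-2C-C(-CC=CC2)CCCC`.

C17H24

Heavy atoms from the SMILES: 17 C.
Implicit hydrogens by atom environment:
  6 × C: 2 H each → 12
  5 × C (aromatic): 1 H each → 5
  4 × C: 1 H each → 4
  1 × C: 3 H
  1 × C (aromatic): no H
  Total hydrogens = 24.
Molecular formula: C17H24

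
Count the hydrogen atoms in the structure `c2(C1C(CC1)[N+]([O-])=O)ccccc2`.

Hydrogens are implicit in SMILES; fill each atom to its normal valence:
  5 × C (aromatic): 1 H each → 5
  2 × C: 2 H each → 4
  2 × C: 1 H each → 2
  1 × C (aromatic): no H
  1 × N (charge +1): no H
  1 × O: no H
  1 × O (charge -1): no H
  Total hydrogens = 11.

11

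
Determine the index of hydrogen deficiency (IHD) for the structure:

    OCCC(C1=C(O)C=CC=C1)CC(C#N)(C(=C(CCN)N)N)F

Molecular formula from the SMILES: C16H23FN4O2.
DoU = (2C + 2 + N − H − X)/2 = (2·16 + 2 + 4 − 23 − 1)/2 = 14/2 = 7.
(Structurally: 1 ring(s) + 6 π bond(s) = 7.)

7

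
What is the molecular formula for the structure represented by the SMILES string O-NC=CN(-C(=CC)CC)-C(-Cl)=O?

Heavy atoms from the SMILES: 8 C, 1 Cl, 2 N, 2 O.
Implicit hydrogens by atom environment:
  3 × C: 1 H each → 3
  2 × C: 3 H each → 6
  2 × C: no H
  1 × C: 2 H
  1 × Cl: no H
  1 × N: 1 H
  1 × N: no H
  1 × O: 1 H
  1 × O: no H
  Total hydrogens = 13.
Molecular formula: C8H13ClN2O2

C8H13ClN2O2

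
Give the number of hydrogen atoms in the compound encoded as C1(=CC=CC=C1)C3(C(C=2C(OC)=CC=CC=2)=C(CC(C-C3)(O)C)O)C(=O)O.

24

Hydrogens are implicit in SMILES; fill each atom to its normal valence:
  9 × C (aromatic): 1 H each → 9
  5 × C: no H
  3 × C: 2 H each → 6
  3 × C (aromatic): no H
  3 × O: 1 H each → 3
  2 × C: 3 H each → 6
  2 × O: no H
  Total hydrogens = 24.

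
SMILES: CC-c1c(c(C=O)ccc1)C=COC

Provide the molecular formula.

C12H14O2

Heavy atoms from the SMILES: 12 C, 2 O.
Implicit hydrogens by atom environment:
  3 × C (aromatic): 1 H each → 3
  3 × C: 1 H each → 3
  3 × C (aromatic): no H
  2 × C: 3 H each → 6
  2 × O: no H
  1 × C: 2 H
  Total hydrogens = 14.
Molecular formula: C12H14O2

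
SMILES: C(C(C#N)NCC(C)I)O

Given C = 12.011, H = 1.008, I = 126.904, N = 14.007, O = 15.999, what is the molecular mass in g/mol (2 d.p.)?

Molecular formula: C6H11IN2O.
M = 6×12.011 + 11×1.008 + 1×126.904 + 2×14.007 + 1×15.999 = 254.07 g/mol.

254.07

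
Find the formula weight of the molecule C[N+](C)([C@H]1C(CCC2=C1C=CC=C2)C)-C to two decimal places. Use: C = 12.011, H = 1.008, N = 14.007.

Molecular formula: C14H22N+.
M = 14×12.011 + 22×1.008 + 1×14.007 = 204.34 g/mol.

204.34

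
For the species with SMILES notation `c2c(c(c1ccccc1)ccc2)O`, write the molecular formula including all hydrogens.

Heavy atoms from the SMILES: 12 C, 1 O.
Implicit hydrogens by atom environment:
  9 × C (aromatic): 1 H each → 9
  3 × C (aromatic): no H
  1 × O: 1 H
  Total hydrogens = 10.
Molecular formula: C12H10O

C12H10O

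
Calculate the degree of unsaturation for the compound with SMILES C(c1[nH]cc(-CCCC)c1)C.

3

Molecular formula from the SMILES: C10H17N.
DoU = (2C + 2 + N − H − X)/2 = (2·10 + 2 + 1 − 17 − 0)/2 = 6/2 = 3.
(Structurally: 1 ring(s) + 2 π bond(s) = 3.)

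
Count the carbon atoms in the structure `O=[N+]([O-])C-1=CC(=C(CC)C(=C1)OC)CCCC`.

The symbol for carbon appears 13 times in the SMILES.

13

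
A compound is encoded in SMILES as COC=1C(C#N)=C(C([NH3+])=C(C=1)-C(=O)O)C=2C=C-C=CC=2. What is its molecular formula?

C15H13N2O3+

Heavy atoms from the SMILES: 15 C, 2 N, 3 O.
Implicit hydrogens by atom environment:
  6 × C (aromatic): 1 H each → 6
  6 × C (aromatic): no H
  2 × C: no H
  2 × O: no H
  1 × C: 3 H
  1 × N (charge +1): 3 H
  1 × N: no H
  1 × O: 1 H
  Total hydrogens = 13.
Net charge +1.
Molecular formula: C15H13N2O3+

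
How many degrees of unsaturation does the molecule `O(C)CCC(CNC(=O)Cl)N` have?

1

Molecular formula from the SMILES: C6H13ClN2O2.
DoU = (2C + 2 + N − H − X)/2 = (2·6 + 2 + 2 − 13 − 1)/2 = 2/2 = 1.
(Structurally: 0 ring(s) + 1 π bond(s) = 1.)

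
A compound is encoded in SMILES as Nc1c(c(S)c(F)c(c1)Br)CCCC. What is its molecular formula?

Heavy atoms from the SMILES: 1 Br, 10 C, 1 F, 1 N, 1 S.
Implicit hydrogens by atom environment:
  5 × C (aromatic): no H
  3 × C: 2 H each → 6
  1 × Br: no H
  1 × C: 3 H
  1 × C (aromatic): 1 H
  1 × F: no H
  1 × N: 2 H
  1 × S: 1 H
  Total hydrogens = 13.
Molecular formula: C10H13BrFNS

C10H13BrFNS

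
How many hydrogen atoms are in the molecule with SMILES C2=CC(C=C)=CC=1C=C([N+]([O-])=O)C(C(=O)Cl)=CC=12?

8

Hydrogens are implicit in SMILES; fill each atom to its normal valence:
  5 × C (aromatic): 1 H each → 5
  5 × C (aromatic): no H
  2 × O: no H
  1 × C: 2 H
  1 × C: 1 H
  1 × C: no H
  1 × Cl: no H
  1 × N (charge +1): no H
  1 × O (charge -1): no H
  Total hydrogens = 8.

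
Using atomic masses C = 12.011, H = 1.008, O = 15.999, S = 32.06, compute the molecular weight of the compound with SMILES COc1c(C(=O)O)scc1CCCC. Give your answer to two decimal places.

Molecular formula: C10H14O3S.
M = 10×12.011 + 14×1.008 + 3×15.999 + 1×32.06 = 214.28 g/mol.

214.28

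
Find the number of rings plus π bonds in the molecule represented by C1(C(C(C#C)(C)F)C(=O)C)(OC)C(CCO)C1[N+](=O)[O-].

5

Molecular formula from the SMILES: C13H18FNO5.
DoU = (2C + 2 + N − H − X)/2 = (2·13 + 2 + 1 − 18 − 1)/2 = 10/2 = 5.
(Structurally: 1 ring(s) + 4 π bond(s) = 5.)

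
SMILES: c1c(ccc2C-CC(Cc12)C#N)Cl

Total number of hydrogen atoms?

Hydrogens are implicit in SMILES; fill each atom to its normal valence:
  3 × C: 2 H each → 6
  3 × C (aromatic): 1 H each → 3
  3 × C (aromatic): no H
  1 × C: 1 H
  1 × C: no H
  1 × Cl: no H
  1 × N: no H
  Total hydrogens = 10.

10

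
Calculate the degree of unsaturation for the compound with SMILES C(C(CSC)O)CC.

0

Molecular formula from the SMILES: C6H14OS.
DoU = (2C + 2 + N − H − X)/2 = (2·6 + 2 + 0 − 14 − 0)/2 = 0/2 = 0.
(Structurally: 0 ring(s) + 0 π bond(s) = 0.)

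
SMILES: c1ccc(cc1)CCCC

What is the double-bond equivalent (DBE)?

Molecular formula from the SMILES: C10H14.
DoU = (2C + 2 + N − H − X)/2 = (2·10 + 2 + 0 − 14 − 0)/2 = 8/2 = 4.
(Structurally: 1 ring(s) + 3 π bond(s) = 4.)

4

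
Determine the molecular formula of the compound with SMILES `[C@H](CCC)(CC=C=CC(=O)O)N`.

C9H15NO2

Heavy atoms from the SMILES: 9 C, 1 N, 2 O.
Implicit hydrogens by atom environment:
  3 × C: 2 H each → 6
  3 × C: 1 H each → 3
  2 × C: no H
  1 × C: 3 H
  1 × N: 2 H
  1 × O: 1 H
  1 × O: no H
  Total hydrogens = 15.
Molecular formula: C9H15NO2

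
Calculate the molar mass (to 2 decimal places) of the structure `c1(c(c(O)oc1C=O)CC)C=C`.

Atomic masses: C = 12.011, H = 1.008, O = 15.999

Molecular formula: C9H10O3.
M = 9×12.011 + 10×1.008 + 3×15.999 = 166.18 g/mol.

166.18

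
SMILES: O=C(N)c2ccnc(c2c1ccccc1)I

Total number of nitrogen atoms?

2

The symbol for nitrogen appears 2 times in the SMILES.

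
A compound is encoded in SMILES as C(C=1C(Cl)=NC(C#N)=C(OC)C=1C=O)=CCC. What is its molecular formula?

Heavy atoms from the SMILES: 12 C, 1 Cl, 2 N, 2 O.
Implicit hydrogens by atom environment:
  5 × C (aromatic): no H
  3 × C: 1 H each → 3
  2 × C: 3 H each → 6
  2 × O: no H
  1 × C: 2 H
  1 × C: no H
  1 × Cl: no H
  1 × N (aromatic): no H
  1 × N: no H
  Total hydrogens = 11.
Molecular formula: C12H11ClN2O2

C12H11ClN2O2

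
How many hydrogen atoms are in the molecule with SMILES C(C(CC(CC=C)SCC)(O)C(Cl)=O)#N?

Hydrogens are implicit in SMILES; fill each atom to its normal valence:
  4 × C: 2 H each → 8
  3 × C: no H
  2 × C: 1 H each → 2
  1 × C: 3 H
  1 × Cl: no H
  1 × N: no H
  1 × O: 1 H
  1 × O: no H
  1 × S: no H
  Total hydrogens = 14.

14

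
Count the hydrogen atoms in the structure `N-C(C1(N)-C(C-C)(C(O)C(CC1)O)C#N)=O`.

17

Hydrogens are implicit in SMILES; fill each atom to its normal valence:
  4 × C: no H
  3 × C: 2 H each → 6
  2 × C: 1 H each → 2
  2 × N: 2 H each → 4
  2 × O: 1 H each → 2
  1 × C: 3 H
  1 × N: no H
  1 × O: no H
  Total hydrogens = 17.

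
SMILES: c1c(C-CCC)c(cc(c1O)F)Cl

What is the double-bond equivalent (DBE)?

4

Molecular formula from the SMILES: C10H12ClFO.
DoU = (2C + 2 + N − H − X)/2 = (2·10 + 2 + 0 − 12 − 2)/2 = 8/2 = 4.
(Structurally: 1 ring(s) + 3 π bond(s) = 4.)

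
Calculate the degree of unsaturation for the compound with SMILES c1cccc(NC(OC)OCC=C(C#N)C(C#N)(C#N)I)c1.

11

Molecular formula from the SMILES: C15H13IN4O2.
DoU = (2C + 2 + N − H − X)/2 = (2·15 + 2 + 4 − 13 − 1)/2 = 22/2 = 11.
(Structurally: 1 ring(s) + 10 π bond(s) = 11.)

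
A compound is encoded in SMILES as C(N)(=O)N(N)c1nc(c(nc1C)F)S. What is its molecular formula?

C6H8FN5OS

Heavy atoms from the SMILES: 6 C, 1 F, 5 N, 1 O, 1 S.
Implicit hydrogens by atom environment:
  4 × C (aromatic): no H
  2 × N: 2 H each → 4
  2 × N (aromatic): no H
  1 × C: 3 H
  1 × C: no H
  1 × F: no H
  1 × N: no H
  1 × O: no H
  1 × S: 1 H
  Total hydrogens = 8.
Molecular formula: C6H8FN5OS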